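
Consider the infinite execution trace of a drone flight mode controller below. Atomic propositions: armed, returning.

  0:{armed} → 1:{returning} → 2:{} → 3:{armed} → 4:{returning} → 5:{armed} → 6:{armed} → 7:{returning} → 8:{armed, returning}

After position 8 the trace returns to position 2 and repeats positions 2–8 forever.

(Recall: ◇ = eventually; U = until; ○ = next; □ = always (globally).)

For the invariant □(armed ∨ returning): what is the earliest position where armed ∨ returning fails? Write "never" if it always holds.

Check armed ∨ returning at each position in order: 0 ✓, 1 ✓.
At position 2 the labels are {}, so armed ∨ returning is false there. This is the first violation.

2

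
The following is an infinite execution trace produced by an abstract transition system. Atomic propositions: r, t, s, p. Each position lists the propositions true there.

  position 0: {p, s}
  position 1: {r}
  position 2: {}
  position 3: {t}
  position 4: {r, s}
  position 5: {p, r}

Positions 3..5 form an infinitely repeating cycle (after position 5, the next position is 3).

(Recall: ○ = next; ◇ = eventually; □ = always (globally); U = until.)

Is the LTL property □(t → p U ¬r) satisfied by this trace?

t → p U ¬r holds at every position 0..5, and those are all positions ever visited, so □(t → p U ¬r) holds.
Positions where t holds: 3.
Check p U ¬r at each: 3→ok.

Yes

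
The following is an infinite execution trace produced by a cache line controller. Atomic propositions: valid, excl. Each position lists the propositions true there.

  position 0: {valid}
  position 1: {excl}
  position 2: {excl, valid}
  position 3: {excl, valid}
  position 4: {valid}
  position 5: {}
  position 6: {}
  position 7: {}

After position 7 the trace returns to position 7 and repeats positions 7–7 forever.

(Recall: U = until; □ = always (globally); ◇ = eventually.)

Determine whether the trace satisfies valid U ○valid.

Holds

Walking from position 0: ○valid first holds at position 1, and valid holds at every earlier position along the way, so valid U ○valid holds.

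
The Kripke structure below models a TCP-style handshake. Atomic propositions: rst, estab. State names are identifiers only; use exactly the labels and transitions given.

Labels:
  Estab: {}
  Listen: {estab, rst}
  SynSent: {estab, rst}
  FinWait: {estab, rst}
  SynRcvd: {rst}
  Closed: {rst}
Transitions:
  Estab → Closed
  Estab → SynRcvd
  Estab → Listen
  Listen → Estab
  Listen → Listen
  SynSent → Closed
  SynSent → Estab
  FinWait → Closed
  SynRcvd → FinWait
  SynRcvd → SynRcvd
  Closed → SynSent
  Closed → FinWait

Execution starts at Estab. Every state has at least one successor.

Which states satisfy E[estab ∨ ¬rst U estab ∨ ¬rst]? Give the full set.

States satisfying estab ∨ ¬rst: {Estab, Listen, SynSent, FinWait}.
States satisfying E[estab ∨ ¬rst U estab ∨ ¬rst]: {Estab, Listen, SynSent, FinWait}.

{Estab, Listen, SynSent, FinWait}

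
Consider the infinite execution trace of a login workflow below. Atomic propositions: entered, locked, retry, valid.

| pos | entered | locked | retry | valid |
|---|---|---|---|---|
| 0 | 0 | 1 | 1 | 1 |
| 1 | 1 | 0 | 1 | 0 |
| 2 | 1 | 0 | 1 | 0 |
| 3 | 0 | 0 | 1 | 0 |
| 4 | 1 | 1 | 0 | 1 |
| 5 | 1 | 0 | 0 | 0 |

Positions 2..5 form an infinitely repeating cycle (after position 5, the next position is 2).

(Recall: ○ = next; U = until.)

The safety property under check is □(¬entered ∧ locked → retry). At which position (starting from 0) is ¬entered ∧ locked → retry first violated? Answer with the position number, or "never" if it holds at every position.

¬entered ∧ locked → retry holds at every position 0..5, and those are all the positions the trace ever visits, so the invariant □(¬entered ∧ locked → retry) is never violated.

never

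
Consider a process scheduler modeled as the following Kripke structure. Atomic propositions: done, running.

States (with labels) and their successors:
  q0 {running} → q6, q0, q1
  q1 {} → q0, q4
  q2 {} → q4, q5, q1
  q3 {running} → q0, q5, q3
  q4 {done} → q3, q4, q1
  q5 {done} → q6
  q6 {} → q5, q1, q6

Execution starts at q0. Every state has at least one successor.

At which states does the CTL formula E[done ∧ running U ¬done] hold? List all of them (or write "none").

States satisfying done ∧ running: ∅.
States satisfying ¬done: {q0, q1, q2, q3, q6}.
States satisfying E[done ∧ running U ¬done]: {q0, q1, q2, q3, q6}.

{q0, q1, q2, q3, q6}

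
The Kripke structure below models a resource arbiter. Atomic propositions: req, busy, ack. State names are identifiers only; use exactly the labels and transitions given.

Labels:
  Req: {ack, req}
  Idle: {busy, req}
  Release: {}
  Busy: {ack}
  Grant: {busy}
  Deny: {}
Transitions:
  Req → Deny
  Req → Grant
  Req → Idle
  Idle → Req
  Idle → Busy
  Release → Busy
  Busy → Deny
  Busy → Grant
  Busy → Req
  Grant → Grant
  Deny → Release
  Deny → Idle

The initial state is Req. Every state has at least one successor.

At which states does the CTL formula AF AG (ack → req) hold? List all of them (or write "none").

States satisfying AG (ack → req): {Grant}.
States satisfying AF AG (ack → req): {Grant}.

{Grant}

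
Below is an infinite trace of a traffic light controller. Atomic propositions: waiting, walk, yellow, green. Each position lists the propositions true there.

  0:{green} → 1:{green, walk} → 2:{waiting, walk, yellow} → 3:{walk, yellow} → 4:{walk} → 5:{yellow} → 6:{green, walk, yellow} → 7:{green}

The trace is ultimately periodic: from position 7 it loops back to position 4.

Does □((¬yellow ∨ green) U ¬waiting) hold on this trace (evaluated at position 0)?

No

(¬yellow ∨ green) U ¬waiting must hold at every position from 0 onward. It fails at position 2, so □((¬yellow ∨ green) U ¬waiting) is false.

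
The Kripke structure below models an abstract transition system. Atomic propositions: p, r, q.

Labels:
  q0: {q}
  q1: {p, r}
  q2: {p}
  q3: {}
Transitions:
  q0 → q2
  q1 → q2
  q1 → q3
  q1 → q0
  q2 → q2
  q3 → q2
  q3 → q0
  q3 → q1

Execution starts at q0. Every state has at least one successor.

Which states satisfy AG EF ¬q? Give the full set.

States satisfying EF ¬q: {q0, q1, q2, q3}.
States satisfying AG EF ¬q: {q0, q1, q2, q3}.

{q0, q1, q2, q3}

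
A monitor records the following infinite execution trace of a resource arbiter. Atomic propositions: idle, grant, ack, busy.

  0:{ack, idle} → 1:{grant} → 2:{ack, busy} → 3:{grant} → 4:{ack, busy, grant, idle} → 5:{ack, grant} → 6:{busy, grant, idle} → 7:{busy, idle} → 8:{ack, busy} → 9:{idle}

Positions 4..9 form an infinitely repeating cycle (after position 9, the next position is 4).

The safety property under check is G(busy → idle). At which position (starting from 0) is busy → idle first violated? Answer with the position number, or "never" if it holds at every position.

Check busy → idle at each position in order: 0 ✓, 1 ✓.
At position 2 the labels are {ack, busy}, so busy → idle is false there. This is the first violation.

2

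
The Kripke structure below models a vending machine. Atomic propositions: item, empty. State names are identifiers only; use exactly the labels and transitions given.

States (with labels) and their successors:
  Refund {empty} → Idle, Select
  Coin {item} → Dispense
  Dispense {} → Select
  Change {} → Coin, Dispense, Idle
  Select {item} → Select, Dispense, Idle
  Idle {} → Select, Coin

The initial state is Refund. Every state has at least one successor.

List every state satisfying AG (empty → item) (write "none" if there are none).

{Coin, Dispense, Change, Select, Idle}

States satisfying empty → item: {Coin, Dispense, Change, Select, Idle}.
States satisfying AG (empty → item): {Coin, Dispense, Change, Select, Idle}.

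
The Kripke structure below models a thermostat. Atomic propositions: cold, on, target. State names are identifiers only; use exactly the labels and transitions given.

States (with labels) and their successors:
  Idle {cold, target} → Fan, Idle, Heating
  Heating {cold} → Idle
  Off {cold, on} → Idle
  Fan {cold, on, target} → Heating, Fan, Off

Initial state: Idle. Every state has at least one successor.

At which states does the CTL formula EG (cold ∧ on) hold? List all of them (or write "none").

{Fan}

States satisfying cold ∧ on: {Off, Fan}.
States satisfying EG (cold ∧ on): {Fan}.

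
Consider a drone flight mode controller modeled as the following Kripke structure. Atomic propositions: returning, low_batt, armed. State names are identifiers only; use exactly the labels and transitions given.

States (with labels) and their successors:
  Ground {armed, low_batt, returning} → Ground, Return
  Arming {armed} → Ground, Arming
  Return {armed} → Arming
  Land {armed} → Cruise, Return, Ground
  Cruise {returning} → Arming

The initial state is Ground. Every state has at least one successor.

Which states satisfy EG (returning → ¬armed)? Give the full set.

States satisfying returning → ¬armed: {Arming, Return, Land, Cruise}.
States satisfying EG (returning → ¬armed): {Arming, Return, Land, Cruise}.

{Arming, Return, Land, Cruise}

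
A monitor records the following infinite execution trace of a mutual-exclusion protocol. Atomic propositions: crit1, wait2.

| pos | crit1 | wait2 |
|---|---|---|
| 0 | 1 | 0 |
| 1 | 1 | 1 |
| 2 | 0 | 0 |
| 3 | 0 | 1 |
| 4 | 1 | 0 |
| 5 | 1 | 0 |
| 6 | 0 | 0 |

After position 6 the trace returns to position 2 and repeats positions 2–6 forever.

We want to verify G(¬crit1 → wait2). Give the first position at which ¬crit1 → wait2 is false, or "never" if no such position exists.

Check ¬crit1 → wait2 at each position in order: 0 ✓, 1 ✓.
At position 2 the labels are {}, so ¬crit1 → wait2 is false there. This is the first violation.

2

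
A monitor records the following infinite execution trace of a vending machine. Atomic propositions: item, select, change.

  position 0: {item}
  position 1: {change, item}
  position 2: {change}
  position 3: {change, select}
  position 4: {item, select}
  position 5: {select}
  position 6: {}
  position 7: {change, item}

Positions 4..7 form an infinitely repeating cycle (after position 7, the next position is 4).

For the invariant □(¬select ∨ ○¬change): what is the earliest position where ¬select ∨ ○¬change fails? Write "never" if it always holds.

¬select ∨ ○¬change holds at every position 0..7, and those are all the positions the trace ever visits, so the invariant □(¬select ∨ ○¬change) is never violated.

never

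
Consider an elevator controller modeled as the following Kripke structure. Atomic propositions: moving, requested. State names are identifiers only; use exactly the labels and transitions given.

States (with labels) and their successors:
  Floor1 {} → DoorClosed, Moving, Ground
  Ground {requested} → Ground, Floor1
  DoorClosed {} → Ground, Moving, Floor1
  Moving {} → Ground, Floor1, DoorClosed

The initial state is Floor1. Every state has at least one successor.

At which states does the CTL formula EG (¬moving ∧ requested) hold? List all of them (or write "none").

{Ground}

States satisfying ¬moving ∧ requested: {Ground}.
States satisfying EG (¬moving ∧ requested): {Ground}.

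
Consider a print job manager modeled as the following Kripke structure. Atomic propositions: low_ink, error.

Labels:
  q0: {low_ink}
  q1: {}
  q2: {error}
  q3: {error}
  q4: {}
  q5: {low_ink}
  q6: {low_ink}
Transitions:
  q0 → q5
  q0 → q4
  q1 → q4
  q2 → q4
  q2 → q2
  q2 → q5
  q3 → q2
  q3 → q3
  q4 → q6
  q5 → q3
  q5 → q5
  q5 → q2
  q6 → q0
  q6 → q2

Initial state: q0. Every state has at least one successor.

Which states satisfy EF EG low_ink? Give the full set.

States satisfying EG low_ink: {q0, q5, q6}.
States satisfying EF EG low_ink: {q0, q1, q2, q3, q4, q5, q6}.

{q0, q1, q2, q3, q4, q5, q6}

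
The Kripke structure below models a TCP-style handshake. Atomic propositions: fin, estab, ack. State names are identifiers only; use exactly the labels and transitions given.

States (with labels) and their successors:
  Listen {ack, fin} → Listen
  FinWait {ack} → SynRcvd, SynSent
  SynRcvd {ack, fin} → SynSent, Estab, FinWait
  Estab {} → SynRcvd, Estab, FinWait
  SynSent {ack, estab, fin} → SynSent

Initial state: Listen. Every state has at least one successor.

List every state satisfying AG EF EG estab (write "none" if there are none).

States satisfying EF EG estab: {FinWait, SynRcvd, Estab, SynSent}.
States satisfying AG EF EG estab: {FinWait, SynRcvd, Estab, SynSent}.

{FinWait, SynRcvd, Estab, SynSent}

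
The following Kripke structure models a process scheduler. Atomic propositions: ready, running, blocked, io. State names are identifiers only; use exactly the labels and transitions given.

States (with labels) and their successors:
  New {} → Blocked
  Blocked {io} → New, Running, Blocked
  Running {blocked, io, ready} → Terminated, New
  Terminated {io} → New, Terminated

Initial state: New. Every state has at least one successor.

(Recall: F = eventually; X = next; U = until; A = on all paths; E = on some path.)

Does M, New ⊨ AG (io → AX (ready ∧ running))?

No

States satisfying io → AX (ready ∧ running): {New}.
States satisfying AG (io → AX (ready ∧ running)): ∅.
Blocked is reachable from New and violates io → AX (ready ∧ running), so AG fails at New.
New ∉ Sat(AG (io → AX (ready ∧ running))).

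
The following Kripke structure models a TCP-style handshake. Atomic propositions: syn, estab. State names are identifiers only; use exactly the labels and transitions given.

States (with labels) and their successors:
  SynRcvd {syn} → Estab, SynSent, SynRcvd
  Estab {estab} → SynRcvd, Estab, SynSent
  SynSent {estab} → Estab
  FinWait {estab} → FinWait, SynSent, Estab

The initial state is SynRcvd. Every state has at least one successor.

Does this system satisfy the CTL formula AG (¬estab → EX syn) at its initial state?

Satisfied

States satisfying ¬estab → EX syn: {SynRcvd, Estab, SynSent, FinWait}.
States satisfying AG (¬estab → EX syn): {SynRcvd, Estab, SynSent, FinWait}.
Every state reachable from SynRcvd satisfies ¬estab → EX syn.
SynRcvd ∈ Sat(AG (¬estab → EX syn)).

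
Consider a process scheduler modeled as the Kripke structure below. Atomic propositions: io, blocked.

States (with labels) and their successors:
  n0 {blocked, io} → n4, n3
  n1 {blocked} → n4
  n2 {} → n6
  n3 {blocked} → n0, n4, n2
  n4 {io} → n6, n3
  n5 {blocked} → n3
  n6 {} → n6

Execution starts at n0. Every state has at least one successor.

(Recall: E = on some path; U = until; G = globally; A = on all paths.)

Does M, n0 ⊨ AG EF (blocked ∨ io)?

Violated

States satisfying EF (blocked ∨ io): {n0, n1, n3, n4, n5}.
States satisfying AG EF (blocked ∨ io): ∅.
n2 is reachable from n0 and violates EF (blocked ∨ io), so AG fails at n0.
n0 ∉ Sat(AG EF (blocked ∨ io)).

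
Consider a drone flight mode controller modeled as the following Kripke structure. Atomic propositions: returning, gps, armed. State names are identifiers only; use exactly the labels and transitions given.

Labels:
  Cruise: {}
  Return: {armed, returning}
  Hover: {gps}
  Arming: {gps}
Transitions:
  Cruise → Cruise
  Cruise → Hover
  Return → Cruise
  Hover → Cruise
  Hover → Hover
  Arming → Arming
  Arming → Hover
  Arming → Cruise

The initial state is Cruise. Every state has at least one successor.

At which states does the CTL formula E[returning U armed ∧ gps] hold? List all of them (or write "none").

States satisfying returning: {Return}.
States satisfying armed ∧ gps: ∅.
States satisfying E[returning U armed ∧ gps]: ∅.

none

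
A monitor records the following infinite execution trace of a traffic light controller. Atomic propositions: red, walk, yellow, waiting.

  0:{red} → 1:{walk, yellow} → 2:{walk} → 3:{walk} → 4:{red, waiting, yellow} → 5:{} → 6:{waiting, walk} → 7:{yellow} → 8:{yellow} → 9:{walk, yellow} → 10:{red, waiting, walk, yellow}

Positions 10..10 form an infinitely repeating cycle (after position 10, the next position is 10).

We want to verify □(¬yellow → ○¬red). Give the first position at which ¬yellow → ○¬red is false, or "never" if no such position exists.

3

Check ¬yellow → ○¬red at each position in order: 0 ✓, 1 ✓, 2 ✓.
At position 3 the labels are {walk} and the next position 4 has {red, waiting, yellow}, so ¬yellow → ○¬red is false there. This is the first violation.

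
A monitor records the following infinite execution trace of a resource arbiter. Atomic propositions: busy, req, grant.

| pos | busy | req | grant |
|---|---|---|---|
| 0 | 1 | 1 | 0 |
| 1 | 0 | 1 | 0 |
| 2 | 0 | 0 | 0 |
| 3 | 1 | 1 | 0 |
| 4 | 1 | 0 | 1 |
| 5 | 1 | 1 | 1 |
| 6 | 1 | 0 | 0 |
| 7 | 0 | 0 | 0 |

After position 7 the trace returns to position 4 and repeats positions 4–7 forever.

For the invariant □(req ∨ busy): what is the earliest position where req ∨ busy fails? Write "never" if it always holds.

Check req ∨ busy at each position in order: 0 ✓, 1 ✓.
At position 2 the labels are {}, so req ∨ busy is false there. This is the first violation.

2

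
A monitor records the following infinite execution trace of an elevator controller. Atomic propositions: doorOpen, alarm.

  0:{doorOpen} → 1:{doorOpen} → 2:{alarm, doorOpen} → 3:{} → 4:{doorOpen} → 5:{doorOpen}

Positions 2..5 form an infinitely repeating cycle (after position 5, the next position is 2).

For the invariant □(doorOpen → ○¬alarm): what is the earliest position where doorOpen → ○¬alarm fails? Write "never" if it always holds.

1

Check doorOpen → ○¬alarm at each position in order: 0 ✓.
At position 1 the labels are {doorOpen} and the next position 2 has {alarm, doorOpen}, so doorOpen → ○¬alarm is false there. This is the first violation.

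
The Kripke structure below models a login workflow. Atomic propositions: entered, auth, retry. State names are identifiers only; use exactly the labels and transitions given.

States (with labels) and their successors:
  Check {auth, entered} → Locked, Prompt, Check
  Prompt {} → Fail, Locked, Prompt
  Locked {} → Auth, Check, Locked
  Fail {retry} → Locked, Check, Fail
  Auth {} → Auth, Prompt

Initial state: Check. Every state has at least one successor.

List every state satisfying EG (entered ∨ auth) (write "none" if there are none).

{Check}

States satisfying entered ∨ auth: {Check}.
States satisfying EG (entered ∨ auth): {Check}.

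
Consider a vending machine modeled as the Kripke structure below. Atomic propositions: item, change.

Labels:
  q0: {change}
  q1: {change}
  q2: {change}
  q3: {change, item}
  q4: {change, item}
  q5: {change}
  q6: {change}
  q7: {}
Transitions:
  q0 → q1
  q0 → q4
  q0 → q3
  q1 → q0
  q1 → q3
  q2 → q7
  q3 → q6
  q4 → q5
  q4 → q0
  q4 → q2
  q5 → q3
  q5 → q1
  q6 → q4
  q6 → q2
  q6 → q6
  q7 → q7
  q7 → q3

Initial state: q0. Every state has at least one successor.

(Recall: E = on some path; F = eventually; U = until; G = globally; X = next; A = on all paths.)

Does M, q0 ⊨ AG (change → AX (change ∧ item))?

Violated

States satisfying change → AX (change ∧ item): {q7}.
States satisfying AG (change → AX (change ∧ item)): ∅.
q0 is reachable from q0 and violates change → AX (change ∧ item), so AG fails at q0.
q0 ∉ Sat(AG (change → AX (change ∧ item))).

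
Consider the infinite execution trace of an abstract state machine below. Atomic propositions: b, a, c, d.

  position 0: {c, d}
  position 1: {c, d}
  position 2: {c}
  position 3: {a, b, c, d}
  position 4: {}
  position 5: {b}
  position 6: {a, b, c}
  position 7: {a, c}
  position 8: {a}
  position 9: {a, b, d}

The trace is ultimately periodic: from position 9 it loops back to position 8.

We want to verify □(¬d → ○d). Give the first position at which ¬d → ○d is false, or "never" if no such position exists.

4

Check ¬d → ○d at each position in order: 0 ✓, 1 ✓, 2 ✓, 3 ✓.
At position 4 the labels are {} and the next position 5 has {b}, so ¬d → ○d is false there. This is the first violation.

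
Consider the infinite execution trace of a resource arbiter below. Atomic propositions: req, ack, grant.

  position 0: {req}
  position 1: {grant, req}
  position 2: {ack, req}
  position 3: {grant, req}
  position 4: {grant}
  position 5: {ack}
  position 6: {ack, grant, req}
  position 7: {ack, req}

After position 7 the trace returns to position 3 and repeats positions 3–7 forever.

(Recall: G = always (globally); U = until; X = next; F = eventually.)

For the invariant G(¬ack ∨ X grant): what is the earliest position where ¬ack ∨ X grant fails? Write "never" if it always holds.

6

Check ¬ack ∨ X grant at each position in order: 0 ✓, 1 ✓, 2 ✓, 3 ✓, 4 ✓, 5 ✓.
At position 6 the labels are {ack, grant, req} and the next position 7 has {ack, req}, so ¬ack ∨ X grant is false there. This is the first violation.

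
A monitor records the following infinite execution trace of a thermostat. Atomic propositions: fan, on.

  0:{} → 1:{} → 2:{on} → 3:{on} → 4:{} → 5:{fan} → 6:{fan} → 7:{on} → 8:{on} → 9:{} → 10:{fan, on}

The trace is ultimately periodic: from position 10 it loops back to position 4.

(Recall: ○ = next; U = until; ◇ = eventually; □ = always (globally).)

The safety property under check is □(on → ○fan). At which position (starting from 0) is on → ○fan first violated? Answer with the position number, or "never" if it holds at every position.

2

Check on → ○fan at each position in order: 0 ✓, 1 ✓.
At position 2 the labels are {on} and the next position 3 has {on}, so on → ○fan is false there. This is the first violation.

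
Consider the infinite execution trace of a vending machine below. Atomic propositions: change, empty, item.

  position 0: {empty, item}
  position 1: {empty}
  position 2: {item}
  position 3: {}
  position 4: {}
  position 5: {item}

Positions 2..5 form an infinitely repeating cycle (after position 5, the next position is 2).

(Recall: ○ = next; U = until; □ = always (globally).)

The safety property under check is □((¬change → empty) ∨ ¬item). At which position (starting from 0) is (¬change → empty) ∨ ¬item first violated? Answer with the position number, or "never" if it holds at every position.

2

Check (¬change → empty) ∨ ¬item at each position in order: 0 ✓, 1 ✓.
At position 2 the labels are {item}, so (¬change → empty) ∨ ¬item is false there. This is the first violation.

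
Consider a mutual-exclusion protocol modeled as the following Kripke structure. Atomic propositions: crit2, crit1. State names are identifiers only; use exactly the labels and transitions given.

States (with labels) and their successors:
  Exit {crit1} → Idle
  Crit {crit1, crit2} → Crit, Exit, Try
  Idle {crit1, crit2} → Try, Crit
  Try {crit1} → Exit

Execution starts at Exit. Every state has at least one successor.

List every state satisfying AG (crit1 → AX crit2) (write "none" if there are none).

none

States satisfying crit1 → AX crit2: {Exit}.
States satisfying AG (crit1 → AX crit2): ∅.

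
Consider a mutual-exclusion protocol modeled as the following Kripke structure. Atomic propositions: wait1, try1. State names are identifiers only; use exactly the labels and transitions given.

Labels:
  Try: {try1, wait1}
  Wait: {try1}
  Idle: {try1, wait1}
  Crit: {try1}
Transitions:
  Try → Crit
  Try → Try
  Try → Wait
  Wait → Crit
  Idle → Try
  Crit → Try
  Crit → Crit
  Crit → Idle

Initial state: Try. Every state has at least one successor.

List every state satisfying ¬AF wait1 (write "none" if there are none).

States satisfying wait1: {Try, Idle}.
States satisfying AF wait1: {Try, Idle}.
States satisfying ¬AF wait1: {Wait, Crit}.

{Wait, Crit}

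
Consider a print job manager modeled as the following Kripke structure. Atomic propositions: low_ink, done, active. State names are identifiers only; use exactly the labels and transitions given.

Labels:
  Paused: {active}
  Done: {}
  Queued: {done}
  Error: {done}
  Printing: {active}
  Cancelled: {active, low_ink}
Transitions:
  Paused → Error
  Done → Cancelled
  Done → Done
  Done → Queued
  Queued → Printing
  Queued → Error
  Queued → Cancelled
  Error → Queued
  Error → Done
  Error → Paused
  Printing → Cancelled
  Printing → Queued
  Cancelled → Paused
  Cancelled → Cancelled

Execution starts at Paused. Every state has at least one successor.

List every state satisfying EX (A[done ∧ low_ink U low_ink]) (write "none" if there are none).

States satisfying A[done ∧ low_ink U low_ink]: {Cancelled}.
States satisfying EX (A[done ∧ low_ink U low_ink]): {Done, Queued, Printing, Cancelled}.

{Done, Queued, Printing, Cancelled}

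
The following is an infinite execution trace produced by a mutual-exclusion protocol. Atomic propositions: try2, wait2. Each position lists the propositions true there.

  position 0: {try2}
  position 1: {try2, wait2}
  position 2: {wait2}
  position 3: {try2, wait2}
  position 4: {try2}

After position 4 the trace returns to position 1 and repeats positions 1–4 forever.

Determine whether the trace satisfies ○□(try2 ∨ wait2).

The position after 0 is 1; □(try2 ∨ wait2) is true there.

Satisfied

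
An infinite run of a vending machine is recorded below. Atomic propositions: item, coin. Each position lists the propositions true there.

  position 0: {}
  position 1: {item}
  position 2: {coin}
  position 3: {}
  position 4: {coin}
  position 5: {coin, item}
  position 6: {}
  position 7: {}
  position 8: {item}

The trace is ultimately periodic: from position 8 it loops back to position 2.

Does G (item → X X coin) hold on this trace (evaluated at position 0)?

Violated

item → X X coin must hold at every position from 0 onward. It fails at position 1, so G (item → X X coin) is false.
Positions where item holds: 1, 5, 8.
Check X X coin at each: 1→fails, 5→fails, 8→fails.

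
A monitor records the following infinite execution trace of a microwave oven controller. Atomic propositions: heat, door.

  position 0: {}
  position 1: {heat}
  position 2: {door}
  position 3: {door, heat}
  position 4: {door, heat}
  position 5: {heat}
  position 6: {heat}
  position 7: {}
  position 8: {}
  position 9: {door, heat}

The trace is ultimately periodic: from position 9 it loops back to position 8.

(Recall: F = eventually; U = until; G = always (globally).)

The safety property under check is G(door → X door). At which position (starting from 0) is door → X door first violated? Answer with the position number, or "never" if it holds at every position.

Check door → X door at each position in order: 0 ✓, 1 ✓, 2 ✓, 3 ✓.
At position 4 the labels are {door, heat} and the next position 5 has {heat}, so door → X door is false there. This is the first violation.

4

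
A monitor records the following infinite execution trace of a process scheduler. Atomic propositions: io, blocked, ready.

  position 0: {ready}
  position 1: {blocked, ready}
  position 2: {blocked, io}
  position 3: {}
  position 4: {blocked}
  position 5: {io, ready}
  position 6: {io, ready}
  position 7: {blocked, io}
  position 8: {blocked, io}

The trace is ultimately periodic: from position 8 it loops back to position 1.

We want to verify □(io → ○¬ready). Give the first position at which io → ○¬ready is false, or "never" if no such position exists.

Check io → ○¬ready at each position in order: 0 ✓, 1 ✓, 2 ✓, 3 ✓, 4 ✓.
At position 5 the labels are {io, ready} and the next position 6 has {io, ready}, so io → ○¬ready is false there. This is the first violation.

5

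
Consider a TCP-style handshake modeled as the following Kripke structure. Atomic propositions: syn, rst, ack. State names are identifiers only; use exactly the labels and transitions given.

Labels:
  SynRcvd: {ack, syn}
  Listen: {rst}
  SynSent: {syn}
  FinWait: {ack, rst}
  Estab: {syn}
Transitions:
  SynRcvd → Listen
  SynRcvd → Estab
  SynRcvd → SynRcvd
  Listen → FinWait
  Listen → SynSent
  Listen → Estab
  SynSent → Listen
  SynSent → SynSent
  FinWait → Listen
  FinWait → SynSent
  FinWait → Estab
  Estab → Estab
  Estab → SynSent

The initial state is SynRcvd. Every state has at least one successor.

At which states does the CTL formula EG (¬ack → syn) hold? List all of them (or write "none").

{SynRcvd, SynSent, FinWait, Estab}

States satisfying ¬ack → syn: {SynRcvd, SynSent, FinWait, Estab}.
States satisfying EG (¬ack → syn): {SynRcvd, SynSent, FinWait, Estab}.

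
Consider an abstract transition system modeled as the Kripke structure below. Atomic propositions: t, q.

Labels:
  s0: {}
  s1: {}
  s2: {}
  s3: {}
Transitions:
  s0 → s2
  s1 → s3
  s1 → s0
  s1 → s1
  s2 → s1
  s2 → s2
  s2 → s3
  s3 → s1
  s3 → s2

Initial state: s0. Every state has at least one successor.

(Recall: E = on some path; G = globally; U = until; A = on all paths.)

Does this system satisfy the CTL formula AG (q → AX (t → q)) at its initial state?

States satisfying q → AX (t → q): {s0, s1, s2, s3}.
States satisfying AG (q → AX (t → q)): {s0, s1, s2, s3}.
Every state reachable from s0 satisfies q → AX (t → q).
s0 ∈ Sat(AG (q → AX (t → q))).

Satisfied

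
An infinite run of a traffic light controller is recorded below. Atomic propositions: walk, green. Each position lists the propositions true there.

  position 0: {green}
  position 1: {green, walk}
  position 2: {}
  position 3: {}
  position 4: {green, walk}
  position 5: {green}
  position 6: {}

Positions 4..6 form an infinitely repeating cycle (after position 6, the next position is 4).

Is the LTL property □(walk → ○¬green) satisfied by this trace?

No

walk → ○¬green must hold at every position from 0 onward. It fails at position 4, so □(walk → ○¬green) is false.
Positions where walk holds: 1, 4.
Check ○¬green at each: 1→ok, 4→fails.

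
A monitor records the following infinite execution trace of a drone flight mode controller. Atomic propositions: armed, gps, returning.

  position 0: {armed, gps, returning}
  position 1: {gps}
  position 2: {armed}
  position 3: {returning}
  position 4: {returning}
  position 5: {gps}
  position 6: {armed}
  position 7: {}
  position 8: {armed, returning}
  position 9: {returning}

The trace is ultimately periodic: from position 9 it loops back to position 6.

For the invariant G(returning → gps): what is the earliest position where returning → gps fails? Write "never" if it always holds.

3

Check returning → gps at each position in order: 0 ✓, 1 ✓, 2 ✓.
At position 3 the labels are {returning}, so returning → gps is false there. This is the first violation.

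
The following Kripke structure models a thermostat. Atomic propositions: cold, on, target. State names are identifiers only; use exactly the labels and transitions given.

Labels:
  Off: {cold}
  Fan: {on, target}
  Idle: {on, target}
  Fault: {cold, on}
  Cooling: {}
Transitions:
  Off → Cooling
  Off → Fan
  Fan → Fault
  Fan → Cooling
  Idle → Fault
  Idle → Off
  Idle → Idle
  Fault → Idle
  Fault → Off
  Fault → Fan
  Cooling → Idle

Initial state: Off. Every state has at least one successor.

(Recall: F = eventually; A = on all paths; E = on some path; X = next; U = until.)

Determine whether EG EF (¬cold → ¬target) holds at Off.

Holds

States satisfying EF (¬cold → ¬target): {Off, Fan, Idle, Fault, Cooling}.
States satisfying EG EF (¬cold → ¬target): {Off, Fan, Idle, Fault, Cooling}.
Off ∈ Sat(EG EF (¬cold → ¬target)).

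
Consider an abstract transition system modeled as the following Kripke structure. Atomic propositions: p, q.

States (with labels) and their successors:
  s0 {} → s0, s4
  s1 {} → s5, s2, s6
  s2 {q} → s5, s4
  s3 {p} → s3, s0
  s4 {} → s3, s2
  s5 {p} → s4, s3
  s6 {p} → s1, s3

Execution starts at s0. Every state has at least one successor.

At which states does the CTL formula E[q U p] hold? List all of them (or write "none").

States satisfying q: {s2}.
States satisfying p: {s3, s5, s6}.
States satisfying E[q U p]: {s2, s3, s5, s6}.

{s2, s3, s5, s6}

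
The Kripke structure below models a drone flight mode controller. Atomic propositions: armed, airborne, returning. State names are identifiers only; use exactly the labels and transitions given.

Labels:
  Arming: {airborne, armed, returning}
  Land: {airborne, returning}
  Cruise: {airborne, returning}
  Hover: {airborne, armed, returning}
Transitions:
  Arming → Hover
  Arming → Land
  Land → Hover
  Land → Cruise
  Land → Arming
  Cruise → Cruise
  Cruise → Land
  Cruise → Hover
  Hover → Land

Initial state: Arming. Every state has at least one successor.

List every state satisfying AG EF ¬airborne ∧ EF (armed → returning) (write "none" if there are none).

none

States satisfying EF ¬airborne: ∅.
States satisfying AG EF ¬airborne: ∅.
States satisfying armed → returning: {Arming, Land, Cruise, Hover}.
States satisfying EF (armed → returning): {Arming, Land, Cruise, Hover}.
States satisfying AG EF ¬airborne ∧ EF (armed → returning): ∅.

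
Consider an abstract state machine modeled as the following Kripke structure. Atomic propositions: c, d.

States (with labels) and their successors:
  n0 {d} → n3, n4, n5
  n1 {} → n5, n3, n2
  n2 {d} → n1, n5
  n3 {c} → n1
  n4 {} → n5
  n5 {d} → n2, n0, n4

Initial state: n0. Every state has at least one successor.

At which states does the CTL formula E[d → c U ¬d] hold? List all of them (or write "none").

{n1, n3, n4}

States satisfying d → c: {n1, n3, n4}.
States satisfying ¬d: {n1, n3, n4}.
States satisfying E[d → c U ¬d]: {n1, n3, n4}.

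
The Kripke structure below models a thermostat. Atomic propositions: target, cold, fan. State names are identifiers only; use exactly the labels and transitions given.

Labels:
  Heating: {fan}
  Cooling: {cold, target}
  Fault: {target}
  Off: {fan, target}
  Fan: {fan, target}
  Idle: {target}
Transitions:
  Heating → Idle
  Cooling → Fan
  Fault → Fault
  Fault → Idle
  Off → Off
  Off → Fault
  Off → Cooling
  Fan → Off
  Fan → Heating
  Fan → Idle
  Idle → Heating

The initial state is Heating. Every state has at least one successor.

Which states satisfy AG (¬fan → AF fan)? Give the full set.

States satisfying ¬fan → AF fan: {Heating, Cooling, Off, Fan, Idle}.
States satisfying AG (¬fan → AF fan): {Heating, Idle}.

{Heating, Idle}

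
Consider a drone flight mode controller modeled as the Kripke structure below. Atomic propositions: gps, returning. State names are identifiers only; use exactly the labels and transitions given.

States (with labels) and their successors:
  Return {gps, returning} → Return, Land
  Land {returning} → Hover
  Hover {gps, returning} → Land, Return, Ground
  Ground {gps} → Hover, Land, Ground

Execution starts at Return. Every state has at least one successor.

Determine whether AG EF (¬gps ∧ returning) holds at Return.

States satisfying EF (¬gps ∧ returning): {Return, Land, Hover, Ground}.
States satisfying AG EF (¬gps ∧ returning): {Return, Land, Hover, Ground}.
Every state reachable from Return satisfies EF (¬gps ∧ returning).
Return ∈ Sat(AG EF (¬gps ∧ returning)).

Holds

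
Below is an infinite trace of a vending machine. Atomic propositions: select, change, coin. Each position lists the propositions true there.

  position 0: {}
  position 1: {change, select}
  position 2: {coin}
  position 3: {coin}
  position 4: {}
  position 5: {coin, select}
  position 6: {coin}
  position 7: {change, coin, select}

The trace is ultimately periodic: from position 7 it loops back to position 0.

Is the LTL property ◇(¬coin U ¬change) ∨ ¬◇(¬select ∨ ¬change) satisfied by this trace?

Satisfied

¬coin U ¬change holds at position 0, which is reachable from 0, so ◇(¬coin U ¬change) holds.
At position 0: ◇(¬coin U ¬change) is true; ¬◇(¬select ∨ ¬change) is false; so ◇(¬coin U ¬change) ∨ ¬◇(¬select ∨ ¬change) is true.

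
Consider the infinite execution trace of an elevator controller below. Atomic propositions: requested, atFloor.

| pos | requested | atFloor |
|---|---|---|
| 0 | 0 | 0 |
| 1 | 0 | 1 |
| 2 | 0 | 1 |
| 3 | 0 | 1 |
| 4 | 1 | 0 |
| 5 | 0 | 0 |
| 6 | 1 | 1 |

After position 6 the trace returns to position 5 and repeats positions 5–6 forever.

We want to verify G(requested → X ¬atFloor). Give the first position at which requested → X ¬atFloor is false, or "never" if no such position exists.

never

requested → X ¬atFloor holds at every position 0..6, and those are all the positions the trace ever visits, so the invariant G(requested → X ¬atFloor) is never violated.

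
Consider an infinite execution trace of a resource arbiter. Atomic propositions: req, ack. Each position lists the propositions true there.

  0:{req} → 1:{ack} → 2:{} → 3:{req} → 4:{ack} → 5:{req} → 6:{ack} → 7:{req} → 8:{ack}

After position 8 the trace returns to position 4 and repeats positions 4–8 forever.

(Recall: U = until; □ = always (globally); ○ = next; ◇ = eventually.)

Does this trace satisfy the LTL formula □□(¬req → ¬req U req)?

□(¬req → ¬req U req) holds at every position 0..8, and those are all positions ever visited, so □□(¬req → ¬req U req) holds.

Satisfied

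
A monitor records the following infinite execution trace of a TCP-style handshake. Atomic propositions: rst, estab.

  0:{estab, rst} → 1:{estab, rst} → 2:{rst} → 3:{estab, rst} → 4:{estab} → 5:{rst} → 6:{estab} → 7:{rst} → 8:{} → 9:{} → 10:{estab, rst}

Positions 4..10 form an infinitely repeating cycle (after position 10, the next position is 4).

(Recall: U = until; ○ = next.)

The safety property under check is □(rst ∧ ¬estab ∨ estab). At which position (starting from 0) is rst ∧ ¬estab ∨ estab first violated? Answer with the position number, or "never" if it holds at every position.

8

Check rst ∧ ¬estab ∨ estab at each position in order: 0 ✓, 1 ✓, 2 ✓, 3 ✓, 4 ✓, 5 ✓, 6 ✓, 7 ✓.
At position 8 the labels are {}, so rst ∧ ¬estab ∨ estab is false there. This is the first violation.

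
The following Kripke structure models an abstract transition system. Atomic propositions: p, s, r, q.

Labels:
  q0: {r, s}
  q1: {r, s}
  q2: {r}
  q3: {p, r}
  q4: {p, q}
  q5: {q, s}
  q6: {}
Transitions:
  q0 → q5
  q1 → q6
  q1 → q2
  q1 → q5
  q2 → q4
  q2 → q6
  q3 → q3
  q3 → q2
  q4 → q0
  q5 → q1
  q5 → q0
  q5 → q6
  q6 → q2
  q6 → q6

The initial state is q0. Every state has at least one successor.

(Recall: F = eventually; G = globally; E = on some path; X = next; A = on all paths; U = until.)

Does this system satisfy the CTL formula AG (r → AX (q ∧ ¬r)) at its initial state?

States satisfying r → AX (q ∧ ¬r): {q0, q4, q5, q6}.
States satisfying AG (r → AX (q ∧ ¬r)): ∅.
q1 is reachable from q0 and violates r → AX (q ∧ ¬r), so AG fails at q0.
q0 ∉ Sat(AG (r → AX (q ∧ ¬r))).

No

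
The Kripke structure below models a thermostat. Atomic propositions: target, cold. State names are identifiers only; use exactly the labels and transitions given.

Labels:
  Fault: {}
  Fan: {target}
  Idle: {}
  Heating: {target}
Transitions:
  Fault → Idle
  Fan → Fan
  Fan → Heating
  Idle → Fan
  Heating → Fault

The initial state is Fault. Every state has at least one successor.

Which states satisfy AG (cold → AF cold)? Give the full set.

{Fault, Fan, Idle, Heating}

States satisfying cold → AF cold: {Fault, Fan, Idle, Heating}.
States satisfying AG (cold → AF cold): {Fault, Fan, Idle, Heating}.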